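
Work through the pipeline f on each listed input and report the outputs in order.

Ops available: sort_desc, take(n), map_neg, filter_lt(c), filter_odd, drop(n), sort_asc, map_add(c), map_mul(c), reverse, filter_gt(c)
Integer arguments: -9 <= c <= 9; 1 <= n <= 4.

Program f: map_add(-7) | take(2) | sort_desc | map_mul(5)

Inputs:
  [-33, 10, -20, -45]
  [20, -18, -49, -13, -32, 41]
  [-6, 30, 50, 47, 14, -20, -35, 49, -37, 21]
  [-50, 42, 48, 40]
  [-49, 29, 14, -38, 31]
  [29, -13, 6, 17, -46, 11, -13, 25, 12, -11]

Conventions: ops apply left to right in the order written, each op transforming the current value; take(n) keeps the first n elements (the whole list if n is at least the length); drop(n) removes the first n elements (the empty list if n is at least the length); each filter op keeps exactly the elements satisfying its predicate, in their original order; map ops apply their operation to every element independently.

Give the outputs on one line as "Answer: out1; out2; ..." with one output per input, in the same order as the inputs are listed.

Execution, op by op:
  [-33, 10, -20, -45] -> [-40, 3, -27, -52] -> [-40, 3] -> [3, -40] -> [15, -200]
  [20, -18, -49, -13, -32, 41] -> [13, -25, -56, -20, -39, 34] -> [13, -25] -> [13, -25] -> [65, -125]
  [-6, 30, 50, 47, 14, -20, -35, 49, -37, 21] -> [-13, 23, 43, 40, 7, -27, -42, 42, -44, 14] -> [-13, 23] -> [23, -13] -> [115, -65]
  [-50, 42, 48, 40] -> [-57, 35, 41, 33] -> [-57, 35] -> [35, -57] -> [175, -285]
  [-49, 29, 14, -38, 31] -> [-56, 22, 7, -45, 24] -> [-56, 22] -> [22, -56] -> [110, -280]
  [29, -13, 6, 17, -46, 11, -13, 25, 12, -11] -> [22, -20, -1, 10, -53, 4, -20, 18, 5, -18] -> [22, -20] -> [22, -20] -> [110, -100]

[15, -200]; [65, -125]; [115, -65]; [175, -285]; [110, -280]; [110, -100]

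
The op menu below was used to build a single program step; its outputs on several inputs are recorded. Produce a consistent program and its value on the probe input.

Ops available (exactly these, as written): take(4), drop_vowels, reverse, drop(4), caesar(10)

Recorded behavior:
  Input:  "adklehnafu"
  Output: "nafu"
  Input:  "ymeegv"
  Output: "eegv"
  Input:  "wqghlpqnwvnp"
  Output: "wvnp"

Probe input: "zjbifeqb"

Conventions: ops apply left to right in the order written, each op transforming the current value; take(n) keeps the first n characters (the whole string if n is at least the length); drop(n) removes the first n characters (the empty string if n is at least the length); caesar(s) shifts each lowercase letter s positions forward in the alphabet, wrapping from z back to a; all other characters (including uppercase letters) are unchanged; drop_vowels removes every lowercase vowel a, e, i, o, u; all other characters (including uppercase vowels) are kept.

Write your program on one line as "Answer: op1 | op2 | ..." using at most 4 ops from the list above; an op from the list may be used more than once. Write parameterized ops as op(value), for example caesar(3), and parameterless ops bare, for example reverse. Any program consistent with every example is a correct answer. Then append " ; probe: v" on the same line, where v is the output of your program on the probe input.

reverse | take(4) | reverse ; probe: "feqb"

Check, running the answer program on each example:
  "adklehnafu" -> "ufanhelkda" -> "ufan" -> "nafu"
  "ymeegv" -> "vgeemy" -> "vgee" -> "eegv"
  "wqghlpqnwvnp" -> "pnvwnqplhgqw" -> "pnvw" -> "wvnp"
  probe: "zjbifeqb" -> "bqefibjz" -> "bqef" -> "feqb"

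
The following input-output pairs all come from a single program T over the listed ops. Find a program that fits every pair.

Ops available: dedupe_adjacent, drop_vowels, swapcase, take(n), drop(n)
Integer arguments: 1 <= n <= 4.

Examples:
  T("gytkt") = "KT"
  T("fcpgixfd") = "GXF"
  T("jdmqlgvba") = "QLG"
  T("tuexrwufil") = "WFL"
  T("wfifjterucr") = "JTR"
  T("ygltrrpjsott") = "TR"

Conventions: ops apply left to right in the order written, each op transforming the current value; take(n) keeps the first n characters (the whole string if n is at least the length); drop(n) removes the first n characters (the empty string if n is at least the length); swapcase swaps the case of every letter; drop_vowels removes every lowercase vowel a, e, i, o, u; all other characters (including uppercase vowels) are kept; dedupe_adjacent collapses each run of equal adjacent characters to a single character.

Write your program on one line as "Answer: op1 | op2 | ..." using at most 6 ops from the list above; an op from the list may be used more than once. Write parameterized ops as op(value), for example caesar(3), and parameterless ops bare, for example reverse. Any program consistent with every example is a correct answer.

drop_vowels | drop(3) | take(3) | dedupe_adjacent | swapcase

Check, running the answer program on each example:
  "gytkt" -> "gytkt" -> "kt" -> "kt" -> "kt" -> "KT"
  "fcpgixfd" -> "fcpgxfd" -> "gxfd" -> "gxf" -> "gxf" -> "GXF"
  "jdmqlgvba" -> "jdmqlgvb" -> "qlgvb" -> "qlg" -> "qlg" -> "QLG"
  "tuexrwufil" -> "txrwfl" -> "wfl" -> "wfl" -> "wfl" -> "WFL"
  "wfifjterucr" -> "wffjtrcr" -> "jtrcr" -> "jtr" -> "jtr" -> "JTR"
  "ygltrrpjsott" -> "ygltrrpjstt" -> "trrpjstt" -> "trr" -> "tr" -> "TR"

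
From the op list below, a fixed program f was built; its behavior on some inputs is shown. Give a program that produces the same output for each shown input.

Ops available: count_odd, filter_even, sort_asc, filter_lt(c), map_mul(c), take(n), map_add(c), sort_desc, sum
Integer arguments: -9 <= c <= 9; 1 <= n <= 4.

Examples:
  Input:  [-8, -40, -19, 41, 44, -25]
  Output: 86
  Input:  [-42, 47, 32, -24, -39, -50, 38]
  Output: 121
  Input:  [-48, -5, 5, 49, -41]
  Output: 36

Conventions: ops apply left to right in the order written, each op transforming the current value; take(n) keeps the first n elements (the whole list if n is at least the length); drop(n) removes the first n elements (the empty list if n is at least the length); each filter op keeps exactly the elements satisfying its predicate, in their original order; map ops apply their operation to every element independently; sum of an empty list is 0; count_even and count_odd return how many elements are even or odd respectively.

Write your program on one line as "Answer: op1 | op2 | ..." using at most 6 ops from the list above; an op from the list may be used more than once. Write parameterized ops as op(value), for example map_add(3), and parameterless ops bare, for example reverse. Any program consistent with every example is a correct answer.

sort_desc | map_add(-2) | map_add(9) | take(4) | sum

Check, running the answer program on each example:
  [-8, -40, -19, 41, 44, -25] -> [44, 41, -8, -19, -25, -40] -> [42, 39, -10, -21, -27, -42] -> [51, 48, -1, -12, -18, -33] -> [51, 48, -1, -12] -> 86
  [-42, 47, 32, -24, -39, -50, 38] -> [47, 38, 32, -24, -39, -42, -50] -> [45, 36, 30, -26, -41, -44, -52] -> [54, 45, 39, -17, -32, -35, -43] -> [54, 45, 39, -17] -> 121
  [-48, -5, 5, 49, -41] -> [49, 5, -5, -41, -48] -> [47, 3, -7, -43, -50] -> [56, 12, 2, -34, -41] -> [56, 12, 2, -34] -> 36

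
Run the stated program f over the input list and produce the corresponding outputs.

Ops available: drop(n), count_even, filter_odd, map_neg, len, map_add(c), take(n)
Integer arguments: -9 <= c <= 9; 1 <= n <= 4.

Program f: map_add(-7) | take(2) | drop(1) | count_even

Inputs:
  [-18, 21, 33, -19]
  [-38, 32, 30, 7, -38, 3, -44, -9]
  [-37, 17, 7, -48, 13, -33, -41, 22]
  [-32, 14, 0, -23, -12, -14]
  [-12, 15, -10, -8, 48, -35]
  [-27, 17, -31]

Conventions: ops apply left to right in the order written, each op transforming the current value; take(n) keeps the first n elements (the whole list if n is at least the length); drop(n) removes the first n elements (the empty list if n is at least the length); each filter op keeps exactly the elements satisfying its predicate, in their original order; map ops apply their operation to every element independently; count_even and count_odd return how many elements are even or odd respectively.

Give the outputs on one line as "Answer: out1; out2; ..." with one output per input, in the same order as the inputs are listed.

1; 0; 1; 0; 1; 1

Execution, op by op:
  [-18, 21, 33, -19] -> [-25, 14, 26, -26] -> [-25, 14] -> [14] -> 1
  [-38, 32, 30, 7, -38, 3, -44, -9] -> [-45, 25, 23, 0, -45, -4, -51, -16] -> [-45, 25] -> [25] -> 0
  [-37, 17, 7, -48, 13, -33, -41, 22] -> [-44, 10, 0, -55, 6, -40, -48, 15] -> [-44, 10] -> [10] -> 1
  [-32, 14, 0, -23, -12, -14] -> [-39, 7, -7, -30, -19, -21] -> [-39, 7] -> [7] -> 0
  [-12, 15, -10, -8, 48, -35] -> [-19, 8, -17, -15, 41, -42] -> [-19, 8] -> [8] -> 1
  [-27, 17, -31] -> [-34, 10, -38] -> [-34, 10] -> [10] -> 1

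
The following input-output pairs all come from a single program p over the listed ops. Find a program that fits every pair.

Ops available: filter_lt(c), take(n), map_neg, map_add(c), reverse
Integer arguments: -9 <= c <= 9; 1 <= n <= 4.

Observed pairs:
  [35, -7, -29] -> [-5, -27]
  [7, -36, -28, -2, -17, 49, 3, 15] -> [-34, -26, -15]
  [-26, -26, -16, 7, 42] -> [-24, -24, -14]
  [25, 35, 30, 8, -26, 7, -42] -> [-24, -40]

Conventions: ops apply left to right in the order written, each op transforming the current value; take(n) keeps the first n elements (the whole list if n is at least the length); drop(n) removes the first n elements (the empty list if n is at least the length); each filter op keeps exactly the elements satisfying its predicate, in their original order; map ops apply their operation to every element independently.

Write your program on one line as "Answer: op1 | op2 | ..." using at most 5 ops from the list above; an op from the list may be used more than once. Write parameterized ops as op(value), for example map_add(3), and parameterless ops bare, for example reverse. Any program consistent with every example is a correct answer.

map_add(2) | filter_lt(9) | map_add(-7) | filter_lt(-7) | map_add(7)

Check, running the answer program on each example:
  [35, -7, -29] -> [37, -5, -27] -> [-5, -27] -> [-12, -34] -> [-12, -34] -> [-5, -27]
  [7, -36, -28, -2, -17, 49, 3, 15] -> [9, -34, -26, 0, -15, 51, 5, 17] -> [-34, -26, 0, -15, 5] -> [-41, -33, -7, -22, -2] -> [-41, -33, -22] -> [-34, -26, -15]
  [-26, -26, -16, 7, 42] -> [-24, -24, -14, 9, 44] -> [-24, -24, -14] -> [-31, -31, -21] -> [-31, -31, -21] -> [-24, -24, -14]
  [25, 35, 30, 8, -26, 7, -42] -> [27, 37, 32, 10, -24, 9, -40] -> [-24, -40] -> [-31, -47] -> [-31, -47] -> [-24, -40]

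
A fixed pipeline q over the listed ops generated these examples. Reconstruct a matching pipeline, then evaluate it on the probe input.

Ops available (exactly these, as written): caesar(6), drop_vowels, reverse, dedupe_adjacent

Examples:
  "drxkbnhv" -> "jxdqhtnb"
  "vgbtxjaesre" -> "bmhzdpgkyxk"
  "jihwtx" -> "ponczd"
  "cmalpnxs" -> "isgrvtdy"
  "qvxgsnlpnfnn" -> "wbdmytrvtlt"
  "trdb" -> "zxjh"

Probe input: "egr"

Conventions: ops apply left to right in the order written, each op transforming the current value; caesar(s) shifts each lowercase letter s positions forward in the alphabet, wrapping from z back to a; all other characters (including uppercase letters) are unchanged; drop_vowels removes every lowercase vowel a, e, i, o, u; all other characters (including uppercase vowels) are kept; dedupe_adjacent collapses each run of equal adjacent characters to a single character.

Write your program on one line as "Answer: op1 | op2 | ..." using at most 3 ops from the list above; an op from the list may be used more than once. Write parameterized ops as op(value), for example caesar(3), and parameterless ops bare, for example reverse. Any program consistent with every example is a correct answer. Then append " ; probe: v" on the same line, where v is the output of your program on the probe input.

dedupe_adjacent | caesar(6) ; probe: "kmx"

Check, running the answer program on each example:
  "drxkbnhv" -> "drxkbnhv" -> "jxdqhtnb"
  "vgbtxjaesre" -> "vgbtxjaesre" -> "bmhzdpgkyxk"
  "jihwtx" -> "jihwtx" -> "ponczd"
  "cmalpnxs" -> "cmalpnxs" -> "isgrvtdy"
  "qvxgsnlpnfnn" -> "qvxgsnlpnfn" -> "wbdmytrvtlt"
  "trdb" -> "trdb" -> "zxjh"
  probe: "egr" -> "egr" -> "kmx"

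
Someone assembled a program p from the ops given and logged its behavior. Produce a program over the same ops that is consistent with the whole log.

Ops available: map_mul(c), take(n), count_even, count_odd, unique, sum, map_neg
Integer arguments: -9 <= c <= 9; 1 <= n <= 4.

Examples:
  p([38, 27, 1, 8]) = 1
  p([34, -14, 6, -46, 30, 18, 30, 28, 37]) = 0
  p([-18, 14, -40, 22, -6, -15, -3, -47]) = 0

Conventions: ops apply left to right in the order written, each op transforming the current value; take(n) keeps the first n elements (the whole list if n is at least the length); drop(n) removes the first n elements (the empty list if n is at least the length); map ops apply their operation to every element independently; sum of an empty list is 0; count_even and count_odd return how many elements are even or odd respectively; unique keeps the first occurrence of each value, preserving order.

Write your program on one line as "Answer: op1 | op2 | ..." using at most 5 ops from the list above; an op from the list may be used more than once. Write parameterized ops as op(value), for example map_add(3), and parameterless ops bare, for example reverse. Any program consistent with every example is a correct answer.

map_mul(-3) | take(3) | take(2) | count_odd

Check, running the answer program on each example:
  [38, 27, 1, 8] -> [-114, -81, -3, -24] -> [-114, -81, -3] -> [-114, -81] -> 1
  [34, -14, 6, -46, 30, 18, 30, 28, 37] -> [-102, 42, -18, 138, -90, -54, -90, -84, -111] -> [-102, 42, -18] -> [-102, 42] -> 0
  [-18, 14, -40, 22, -6, -15, -3, -47] -> [54, -42, 120, -66, 18, 45, 9, 141] -> [54, -42, 120] -> [54, -42] -> 0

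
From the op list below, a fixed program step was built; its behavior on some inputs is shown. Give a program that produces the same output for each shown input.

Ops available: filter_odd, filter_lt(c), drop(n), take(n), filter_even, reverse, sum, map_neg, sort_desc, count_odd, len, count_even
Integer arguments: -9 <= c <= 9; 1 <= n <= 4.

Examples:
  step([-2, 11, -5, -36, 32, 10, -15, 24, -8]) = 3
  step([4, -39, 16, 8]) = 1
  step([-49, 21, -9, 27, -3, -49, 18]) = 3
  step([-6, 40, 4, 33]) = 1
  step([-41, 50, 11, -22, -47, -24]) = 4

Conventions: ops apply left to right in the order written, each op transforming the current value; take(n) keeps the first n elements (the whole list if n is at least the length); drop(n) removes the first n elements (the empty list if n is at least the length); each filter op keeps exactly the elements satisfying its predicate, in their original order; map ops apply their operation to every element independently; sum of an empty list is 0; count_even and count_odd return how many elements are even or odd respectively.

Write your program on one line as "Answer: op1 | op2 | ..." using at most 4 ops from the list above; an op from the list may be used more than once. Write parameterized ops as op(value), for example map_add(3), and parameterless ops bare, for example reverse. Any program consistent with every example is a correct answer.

filter_lt(-5) | reverse | len

Check, running the answer program on each example:
  [-2, 11, -5, -36, 32, 10, -15, 24, -8] -> [-36, -15, -8] -> [-8, -15, -36] -> 3
  [4, -39, 16, 8] -> [-39] -> [-39] -> 1
  [-49, 21, -9, 27, -3, -49, 18] -> [-49, -9, -49] -> [-49, -9, -49] -> 3
  [-6, 40, 4, 33] -> [-6] -> [-6] -> 1
  [-41, 50, 11, -22, -47, -24] -> [-41, -22, -47, -24] -> [-24, -47, -22, -41] -> 4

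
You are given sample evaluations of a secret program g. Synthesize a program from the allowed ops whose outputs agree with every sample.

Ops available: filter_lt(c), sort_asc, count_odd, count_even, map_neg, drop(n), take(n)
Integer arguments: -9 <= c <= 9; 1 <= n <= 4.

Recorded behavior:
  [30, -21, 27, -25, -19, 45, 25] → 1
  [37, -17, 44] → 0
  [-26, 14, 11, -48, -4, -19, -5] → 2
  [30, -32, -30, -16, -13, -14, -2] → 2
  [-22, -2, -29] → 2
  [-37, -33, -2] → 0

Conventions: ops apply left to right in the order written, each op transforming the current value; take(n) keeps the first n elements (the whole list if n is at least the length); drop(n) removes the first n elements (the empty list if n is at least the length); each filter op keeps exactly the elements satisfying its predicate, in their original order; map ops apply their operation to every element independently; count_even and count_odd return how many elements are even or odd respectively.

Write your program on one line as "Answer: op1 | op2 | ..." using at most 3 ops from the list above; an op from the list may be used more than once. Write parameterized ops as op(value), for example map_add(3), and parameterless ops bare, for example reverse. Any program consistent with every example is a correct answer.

take(2) | count_even

Check, running the answer program on each example:
  [30, -21, 27, -25, -19, 45, 25] -> [30, -21] -> 1
  [37, -17, 44] -> [37, -17] -> 0
  [-26, 14, 11, -48, -4, -19, -5] -> [-26, 14] -> 2
  [30, -32, -30, -16, -13, -14, -2] -> [30, -32] -> 2
  [-22, -2, -29] -> [-22, -2] -> 2
  [-37, -33, -2] -> [-37, -33] -> 0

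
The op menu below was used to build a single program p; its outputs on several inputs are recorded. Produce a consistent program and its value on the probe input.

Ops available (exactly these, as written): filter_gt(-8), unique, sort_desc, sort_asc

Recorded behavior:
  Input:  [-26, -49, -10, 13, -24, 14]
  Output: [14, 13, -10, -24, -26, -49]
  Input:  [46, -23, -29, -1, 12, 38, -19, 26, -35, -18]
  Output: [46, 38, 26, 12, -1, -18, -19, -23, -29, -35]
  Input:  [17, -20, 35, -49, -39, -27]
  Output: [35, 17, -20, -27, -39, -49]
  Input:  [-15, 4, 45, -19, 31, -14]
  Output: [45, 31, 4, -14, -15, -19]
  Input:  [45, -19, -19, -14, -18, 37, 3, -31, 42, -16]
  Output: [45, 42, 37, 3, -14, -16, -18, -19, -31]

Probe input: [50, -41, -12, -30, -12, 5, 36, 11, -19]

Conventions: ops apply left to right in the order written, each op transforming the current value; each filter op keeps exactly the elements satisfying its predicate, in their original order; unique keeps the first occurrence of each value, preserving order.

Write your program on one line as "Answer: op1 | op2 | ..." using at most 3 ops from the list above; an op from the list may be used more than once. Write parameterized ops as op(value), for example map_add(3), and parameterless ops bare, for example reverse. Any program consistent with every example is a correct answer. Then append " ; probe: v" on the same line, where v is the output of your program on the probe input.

unique | sort_desc ; probe: [50, 36, 11, 5, -12, -19, -30, -41]

Check, running the answer program on each example:
  [-26, -49, -10, 13, -24, 14] -> [-26, -49, -10, 13, -24, 14] -> [14, 13, -10, -24, -26, -49]
  [46, -23, -29, -1, 12, 38, -19, 26, -35, -18] -> [46, -23, -29, -1, 12, 38, -19, 26, -35, -18] -> [46, 38, 26, 12, -1, -18, -19, -23, -29, -35]
  [17, -20, 35, -49, -39, -27] -> [17, -20, 35, -49, -39, -27] -> [35, 17, -20, -27, -39, -49]
  [-15, 4, 45, -19, 31, -14] -> [-15, 4, 45, -19, 31, -14] -> [45, 31, 4, -14, -15, -19]
  [45, -19, -19, -14, -18, 37, 3, -31, 42, -16] -> [45, -19, -14, -18, 37, 3, -31, 42, -16] -> [45, 42, 37, 3, -14, -16, -18, -19, -31]
  probe: [50, -41, -12, -30, -12, 5, 36, 11, -19] -> [50, -41, -12, -30, 5, 36, 11, -19] -> [50, 36, 11, 5, -12, -19, -30, -41]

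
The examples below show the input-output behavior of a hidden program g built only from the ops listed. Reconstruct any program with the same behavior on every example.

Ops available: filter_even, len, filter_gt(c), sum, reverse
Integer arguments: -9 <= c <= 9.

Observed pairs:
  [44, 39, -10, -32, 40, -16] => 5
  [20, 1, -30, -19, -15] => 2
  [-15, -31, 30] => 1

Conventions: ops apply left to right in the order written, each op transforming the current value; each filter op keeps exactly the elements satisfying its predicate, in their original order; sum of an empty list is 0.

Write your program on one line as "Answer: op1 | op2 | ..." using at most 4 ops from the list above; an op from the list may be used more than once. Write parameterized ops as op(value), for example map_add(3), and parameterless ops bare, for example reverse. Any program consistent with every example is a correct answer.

reverse | filter_even | len

Check, running the answer program on each example:
  [44, 39, -10, -32, 40, -16] -> [-16, 40, -32, -10, 39, 44] -> [-16, 40, -32, -10, 44] -> 5
  [20, 1, -30, -19, -15] -> [-15, -19, -30, 1, 20] -> [-30, 20] -> 2
  [-15, -31, 30] -> [30, -31, -15] -> [30] -> 1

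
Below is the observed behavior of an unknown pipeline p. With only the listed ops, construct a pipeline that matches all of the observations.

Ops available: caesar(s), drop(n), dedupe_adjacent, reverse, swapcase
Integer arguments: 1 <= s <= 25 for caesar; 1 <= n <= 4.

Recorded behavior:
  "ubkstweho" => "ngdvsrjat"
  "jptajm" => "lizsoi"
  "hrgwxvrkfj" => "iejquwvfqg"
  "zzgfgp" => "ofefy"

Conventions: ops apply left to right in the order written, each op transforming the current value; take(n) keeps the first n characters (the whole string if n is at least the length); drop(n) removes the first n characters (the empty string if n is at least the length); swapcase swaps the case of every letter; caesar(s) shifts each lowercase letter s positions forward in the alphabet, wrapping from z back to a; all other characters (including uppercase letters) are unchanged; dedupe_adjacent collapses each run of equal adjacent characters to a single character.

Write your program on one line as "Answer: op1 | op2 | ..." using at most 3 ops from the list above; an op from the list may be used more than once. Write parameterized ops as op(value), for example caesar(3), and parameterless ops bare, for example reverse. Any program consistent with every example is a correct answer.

dedupe_adjacent | caesar(25) | reverse

Check, running the answer program on each example:
  "ubkstweho" -> "ubkstweho" -> "tajrsvdgn" -> "ngdvsrjat"
  "jptajm" -> "jptajm" -> "ioszil" -> "lizsoi"
  "hrgwxvrkfj" -> "hrgwxvrkfj" -> "gqfvwuqjei" -> "iejquwvfqg"
  "zzgfgp" -> "zgfgp" -> "yfefo" -> "ofefy"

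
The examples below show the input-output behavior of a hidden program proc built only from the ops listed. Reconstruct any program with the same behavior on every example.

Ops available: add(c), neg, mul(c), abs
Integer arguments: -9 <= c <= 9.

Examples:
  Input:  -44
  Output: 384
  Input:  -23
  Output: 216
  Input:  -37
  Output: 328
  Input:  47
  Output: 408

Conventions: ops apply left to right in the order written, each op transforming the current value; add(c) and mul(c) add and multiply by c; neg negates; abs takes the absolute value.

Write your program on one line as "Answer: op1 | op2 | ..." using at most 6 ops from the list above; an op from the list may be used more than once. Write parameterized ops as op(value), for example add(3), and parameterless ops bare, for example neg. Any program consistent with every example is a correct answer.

abs | mul(2) | neg | add(-8) | mul(-4)

Check, running the answer program on each example:
  -44 -> 44 -> 88 -> -88 -> -96 -> 384
  -23 -> 23 -> 46 -> -46 -> -54 -> 216
  -37 -> 37 -> 74 -> -74 -> -82 -> 328
  47 -> 47 -> 94 -> -94 -> -102 -> 408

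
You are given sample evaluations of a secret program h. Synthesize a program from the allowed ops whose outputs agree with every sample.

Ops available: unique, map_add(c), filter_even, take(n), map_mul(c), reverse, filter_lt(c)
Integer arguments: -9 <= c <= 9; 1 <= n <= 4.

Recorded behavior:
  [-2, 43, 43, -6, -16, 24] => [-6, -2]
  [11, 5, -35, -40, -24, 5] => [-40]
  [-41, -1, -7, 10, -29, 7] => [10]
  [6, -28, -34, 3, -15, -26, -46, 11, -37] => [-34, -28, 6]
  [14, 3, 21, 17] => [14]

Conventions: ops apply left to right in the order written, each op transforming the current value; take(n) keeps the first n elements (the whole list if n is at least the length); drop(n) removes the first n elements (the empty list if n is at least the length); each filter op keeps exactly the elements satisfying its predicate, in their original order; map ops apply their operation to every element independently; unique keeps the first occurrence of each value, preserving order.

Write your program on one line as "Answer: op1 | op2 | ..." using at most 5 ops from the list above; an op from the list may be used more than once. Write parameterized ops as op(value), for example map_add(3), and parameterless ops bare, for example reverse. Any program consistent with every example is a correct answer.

take(4) | unique | reverse | filter_even

Check, running the answer program on each example:
  [-2, 43, 43, -6, -16, 24] -> [-2, 43, 43, -6] -> [-2, 43, -6] -> [-6, 43, -2] -> [-6, -2]
  [11, 5, -35, -40, -24, 5] -> [11, 5, -35, -40] -> [11, 5, -35, -40] -> [-40, -35, 5, 11] -> [-40]
  [-41, -1, -7, 10, -29, 7] -> [-41, -1, -7, 10] -> [-41, -1, -7, 10] -> [10, -7, -1, -41] -> [10]
  [6, -28, -34, 3, -15, -26, -46, 11, -37] -> [6, -28, -34, 3] -> [6, -28, -34, 3] -> [3, -34, -28, 6] -> [-34, -28, 6]
  [14, 3, 21, 17] -> [14, 3, 21, 17] -> [14, 3, 21, 17] -> [17, 21, 3, 14] -> [14]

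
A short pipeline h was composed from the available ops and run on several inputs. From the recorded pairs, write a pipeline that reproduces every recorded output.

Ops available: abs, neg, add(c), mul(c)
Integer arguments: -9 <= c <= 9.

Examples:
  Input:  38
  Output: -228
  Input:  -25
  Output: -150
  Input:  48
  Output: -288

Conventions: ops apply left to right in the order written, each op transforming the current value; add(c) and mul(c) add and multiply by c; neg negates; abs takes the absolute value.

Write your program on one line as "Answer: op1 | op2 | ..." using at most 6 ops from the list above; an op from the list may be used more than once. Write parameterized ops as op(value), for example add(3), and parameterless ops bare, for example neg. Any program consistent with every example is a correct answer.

mul(-2) | neg | mul(3) | abs | neg

Check, running the answer program on each example:
  38 -> -76 -> 76 -> 228 -> 228 -> -228
  -25 -> 50 -> -50 -> -150 -> 150 -> -150
  48 -> -96 -> 96 -> 288 -> 288 -> -288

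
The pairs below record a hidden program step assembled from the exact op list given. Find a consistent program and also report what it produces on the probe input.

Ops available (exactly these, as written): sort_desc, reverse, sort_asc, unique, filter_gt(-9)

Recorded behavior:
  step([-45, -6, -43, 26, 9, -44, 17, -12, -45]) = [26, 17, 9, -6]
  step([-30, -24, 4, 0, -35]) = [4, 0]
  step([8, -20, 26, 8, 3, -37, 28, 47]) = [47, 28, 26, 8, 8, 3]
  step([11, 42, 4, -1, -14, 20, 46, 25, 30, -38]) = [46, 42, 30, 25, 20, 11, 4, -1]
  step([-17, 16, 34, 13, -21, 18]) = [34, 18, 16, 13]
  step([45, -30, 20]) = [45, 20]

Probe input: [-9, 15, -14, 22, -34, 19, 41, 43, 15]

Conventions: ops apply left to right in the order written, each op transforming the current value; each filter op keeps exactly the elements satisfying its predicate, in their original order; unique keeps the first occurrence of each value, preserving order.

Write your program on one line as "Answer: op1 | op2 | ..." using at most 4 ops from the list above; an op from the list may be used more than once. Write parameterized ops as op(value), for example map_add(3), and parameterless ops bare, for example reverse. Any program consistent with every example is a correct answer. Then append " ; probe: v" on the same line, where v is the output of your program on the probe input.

sort_asc | filter_gt(-9) | sort_desc ; probe: [43, 41, 22, 19, 15, 15]

Check, running the answer program on each example:
  [-45, -6, -43, 26, 9, -44, 17, -12, -45] -> [-45, -45, -44, -43, -12, -6, 9, 17, 26] -> [-6, 9, 17, 26] -> [26, 17, 9, -6]
  [-30, -24, 4, 0, -35] -> [-35, -30, -24, 0, 4] -> [0, 4] -> [4, 0]
  [8, -20, 26, 8, 3, -37, 28, 47] -> [-37, -20, 3, 8, 8, 26, 28, 47] -> [3, 8, 8, 26, 28, 47] -> [47, 28, 26, 8, 8, 3]
  [11, 42, 4, -1, -14, 20, 46, 25, 30, -38] -> [-38, -14, -1, 4, 11, 20, 25, 30, 42, 46] -> [-1, 4, 11, 20, 25, 30, 42, 46] -> [46, 42, 30, 25, 20, 11, 4, -1]
  [-17, 16, 34, 13, -21, 18] -> [-21, -17, 13, 16, 18, 34] -> [13, 16, 18, 34] -> [34, 18, 16, 13]
  [45, -30, 20] -> [-30, 20, 45] -> [20, 45] -> [45, 20]
  probe: [-9, 15, -14, 22, -34, 19, 41, 43, 15] -> [-34, -14, -9, 15, 15, 19, 22, 41, 43] -> [15, 15, 19, 22, 41, 43] -> [43, 41, 22, 19, 15, 15]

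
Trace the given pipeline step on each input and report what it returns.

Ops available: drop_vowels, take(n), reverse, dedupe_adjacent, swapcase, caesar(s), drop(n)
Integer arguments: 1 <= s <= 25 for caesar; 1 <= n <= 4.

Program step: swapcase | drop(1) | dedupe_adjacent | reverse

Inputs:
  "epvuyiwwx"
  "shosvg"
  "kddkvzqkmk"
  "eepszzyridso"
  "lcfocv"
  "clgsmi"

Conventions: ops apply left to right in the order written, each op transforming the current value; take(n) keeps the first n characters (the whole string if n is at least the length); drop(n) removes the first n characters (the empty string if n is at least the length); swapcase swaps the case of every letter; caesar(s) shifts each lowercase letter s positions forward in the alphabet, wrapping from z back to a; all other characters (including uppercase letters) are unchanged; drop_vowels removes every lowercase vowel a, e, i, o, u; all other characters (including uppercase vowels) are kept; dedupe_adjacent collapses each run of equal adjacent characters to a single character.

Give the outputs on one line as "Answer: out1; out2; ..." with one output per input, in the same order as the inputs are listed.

Execution, op by op:
  "epvuyiwwx" -> "EPVUYIWWX" -> "PVUYIWWX" -> "PVUYIWX" -> "XWIYUVP"
  "shosvg" -> "SHOSVG" -> "HOSVG" -> "HOSVG" -> "GVSOH"
  "kddkvzqkmk" -> "KDDKVZQKMK" -> "DDKVZQKMK" -> "DKVZQKMK" -> "KMKQZVKD"
  "eepszzyridso" -> "EEPSZZYRIDSO" -> "EPSZZYRIDSO" -> "EPSZYRIDSO" -> "OSDIRYZSPE"
  "lcfocv" -> "LCFOCV" -> "CFOCV" -> "CFOCV" -> "VCOFC"
  "clgsmi" -> "CLGSMI" -> "LGSMI" -> "LGSMI" -> "IMSGL"

"XWIYUVP"; "GVSOH"; "KMKQZVKD"; "OSDIRYZSPE"; "VCOFC"; "IMSGL"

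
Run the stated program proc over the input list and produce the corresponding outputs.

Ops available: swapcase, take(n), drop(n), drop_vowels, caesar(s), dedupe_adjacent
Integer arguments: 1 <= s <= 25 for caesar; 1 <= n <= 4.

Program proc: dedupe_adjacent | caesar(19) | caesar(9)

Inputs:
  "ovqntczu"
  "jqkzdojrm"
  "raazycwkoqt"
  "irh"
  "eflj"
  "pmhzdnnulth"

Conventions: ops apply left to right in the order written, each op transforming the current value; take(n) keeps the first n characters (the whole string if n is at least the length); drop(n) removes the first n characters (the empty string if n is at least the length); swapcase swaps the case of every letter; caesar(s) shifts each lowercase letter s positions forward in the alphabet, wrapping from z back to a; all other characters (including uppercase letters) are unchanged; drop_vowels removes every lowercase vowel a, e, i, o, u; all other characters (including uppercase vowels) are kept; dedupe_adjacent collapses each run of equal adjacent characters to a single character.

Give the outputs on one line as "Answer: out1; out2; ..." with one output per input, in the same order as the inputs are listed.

Execution, op by op:
  "ovqntczu" -> "ovqntczu" -> "hojgmvsn" -> "qxspvebw"
  "jqkzdojrm" -> "jqkzdojrm" -> "cjdswhckf" -> "lsmbfqlto"
  "raazycwkoqt" -> "razycwkoqt" -> "ktsrvpdhjm" -> "tcbaeymqsv"
  "irh" -> "irh" -> "bka" -> "ktj"
  "eflj" -> "eflj" -> "xyec" -> "ghnl"
  "pmhzdnnulth" -> "pmhzdnulth" -> "ifaswgnema" -> "rojbfpwnvj"

"qxspvebw"; "lsmbfqlto"; "tcbaeymqsv"; "ktj"; "ghnl"; "rojbfpwnvj"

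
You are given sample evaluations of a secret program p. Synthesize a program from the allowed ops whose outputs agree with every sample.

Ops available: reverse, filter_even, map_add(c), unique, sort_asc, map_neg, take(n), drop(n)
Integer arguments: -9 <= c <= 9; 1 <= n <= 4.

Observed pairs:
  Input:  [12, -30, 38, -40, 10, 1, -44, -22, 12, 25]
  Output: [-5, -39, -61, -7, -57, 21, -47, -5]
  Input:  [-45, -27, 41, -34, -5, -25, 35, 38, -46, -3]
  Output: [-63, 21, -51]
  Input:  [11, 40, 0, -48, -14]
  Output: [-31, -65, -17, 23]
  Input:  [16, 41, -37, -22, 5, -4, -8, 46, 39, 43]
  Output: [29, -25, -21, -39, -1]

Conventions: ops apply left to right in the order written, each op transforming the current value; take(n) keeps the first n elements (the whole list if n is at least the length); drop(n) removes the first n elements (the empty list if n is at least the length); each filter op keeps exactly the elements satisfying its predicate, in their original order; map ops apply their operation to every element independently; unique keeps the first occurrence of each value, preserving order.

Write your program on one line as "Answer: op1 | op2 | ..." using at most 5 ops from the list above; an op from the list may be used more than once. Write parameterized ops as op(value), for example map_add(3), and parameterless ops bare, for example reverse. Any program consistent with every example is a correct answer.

filter_even | map_add(-8) | map_add(-9) | reverse

Check, running the answer program on each example:
  [12, -30, 38, -40, 10, 1, -44, -22, 12, 25] -> [12, -30, 38, -40, 10, -44, -22, 12] -> [4, -38, 30, -48, 2, -52, -30, 4] -> [-5, -47, 21, -57, -7, -61, -39, -5] -> [-5, -39, -61, -7, -57, 21, -47, -5]
  [-45, -27, 41, -34, -5, -25, 35, 38, -46, -3] -> [-34, 38, -46] -> [-42, 30, -54] -> [-51, 21, -63] -> [-63, 21, -51]
  [11, 40, 0, -48, -14] -> [40, 0, -48, -14] -> [32, -8, -56, -22] -> [23, -17, -65, -31] -> [-31, -65, -17, 23]
  [16, 41, -37, -22, 5, -4, -8, 46, 39, 43] -> [16, -22, -4, -8, 46] -> [8, -30, -12, -16, 38] -> [-1, -39, -21, -25, 29] -> [29, -25, -21, -39, -1]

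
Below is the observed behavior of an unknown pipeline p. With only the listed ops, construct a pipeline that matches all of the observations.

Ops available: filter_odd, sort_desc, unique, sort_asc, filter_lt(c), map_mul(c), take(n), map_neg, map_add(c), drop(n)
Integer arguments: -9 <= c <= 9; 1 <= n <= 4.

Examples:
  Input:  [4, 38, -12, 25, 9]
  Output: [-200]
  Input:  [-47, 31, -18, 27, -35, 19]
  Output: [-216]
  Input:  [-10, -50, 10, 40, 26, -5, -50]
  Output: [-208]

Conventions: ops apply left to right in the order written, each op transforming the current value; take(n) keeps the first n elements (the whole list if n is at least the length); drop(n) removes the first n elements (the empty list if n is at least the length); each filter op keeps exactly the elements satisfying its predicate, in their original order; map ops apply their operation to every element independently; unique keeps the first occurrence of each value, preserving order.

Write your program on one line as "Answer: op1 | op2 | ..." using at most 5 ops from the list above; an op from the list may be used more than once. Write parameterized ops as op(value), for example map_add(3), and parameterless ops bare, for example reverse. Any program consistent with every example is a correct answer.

sort_desc | map_mul(8) | map_neg | take(2) | drop(1)

Check, running the answer program on each example:
  [4, 38, -12, 25, 9] -> [38, 25, 9, 4, -12] -> [304, 200, 72, 32, -96] -> [-304, -200, -72, -32, 96] -> [-304, -200] -> [-200]
  [-47, 31, -18, 27, -35, 19] -> [31, 27, 19, -18, -35, -47] -> [248, 216, 152, -144, -280, -376] -> [-248, -216, -152, 144, 280, 376] -> [-248, -216] -> [-216]
  [-10, -50, 10, 40, 26, -5, -50] -> [40, 26, 10, -5, -10, -50, -50] -> [320, 208, 80, -40, -80, -400, -400] -> [-320, -208, -80, 40, 80, 400, 400] -> [-320, -208] -> [-208]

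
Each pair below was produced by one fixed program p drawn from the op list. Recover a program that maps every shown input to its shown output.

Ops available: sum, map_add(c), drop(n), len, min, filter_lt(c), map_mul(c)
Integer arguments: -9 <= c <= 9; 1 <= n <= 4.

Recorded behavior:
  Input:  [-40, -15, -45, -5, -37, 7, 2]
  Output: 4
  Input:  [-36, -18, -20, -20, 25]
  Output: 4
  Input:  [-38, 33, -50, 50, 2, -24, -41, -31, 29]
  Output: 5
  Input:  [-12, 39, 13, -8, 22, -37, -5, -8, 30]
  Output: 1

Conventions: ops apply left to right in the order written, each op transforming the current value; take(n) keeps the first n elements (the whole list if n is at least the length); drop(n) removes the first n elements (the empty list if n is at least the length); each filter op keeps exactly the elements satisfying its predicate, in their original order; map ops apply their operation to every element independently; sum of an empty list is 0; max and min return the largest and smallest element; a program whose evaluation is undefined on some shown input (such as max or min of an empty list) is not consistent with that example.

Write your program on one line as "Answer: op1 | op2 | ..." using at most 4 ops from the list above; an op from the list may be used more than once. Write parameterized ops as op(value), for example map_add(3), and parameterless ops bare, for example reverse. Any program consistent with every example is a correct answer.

map_add(6) | filter_lt(-8) | len

Check, running the answer program on each example:
  [-40, -15, -45, -5, -37, 7, 2] -> [-34, -9, -39, 1, -31, 13, 8] -> [-34, -9, -39, -31] -> 4
  [-36, -18, -20, -20, 25] -> [-30, -12, -14, -14, 31] -> [-30, -12, -14, -14] -> 4
  [-38, 33, -50, 50, 2, -24, -41, -31, 29] -> [-32, 39, -44, 56, 8, -18, -35, -25, 35] -> [-32, -44, -18, -35, -25] -> 5
  [-12, 39, 13, -8, 22, -37, -5, -8, 30] -> [-6, 45, 19, -2, 28, -31, 1, -2, 36] -> [-31] -> 1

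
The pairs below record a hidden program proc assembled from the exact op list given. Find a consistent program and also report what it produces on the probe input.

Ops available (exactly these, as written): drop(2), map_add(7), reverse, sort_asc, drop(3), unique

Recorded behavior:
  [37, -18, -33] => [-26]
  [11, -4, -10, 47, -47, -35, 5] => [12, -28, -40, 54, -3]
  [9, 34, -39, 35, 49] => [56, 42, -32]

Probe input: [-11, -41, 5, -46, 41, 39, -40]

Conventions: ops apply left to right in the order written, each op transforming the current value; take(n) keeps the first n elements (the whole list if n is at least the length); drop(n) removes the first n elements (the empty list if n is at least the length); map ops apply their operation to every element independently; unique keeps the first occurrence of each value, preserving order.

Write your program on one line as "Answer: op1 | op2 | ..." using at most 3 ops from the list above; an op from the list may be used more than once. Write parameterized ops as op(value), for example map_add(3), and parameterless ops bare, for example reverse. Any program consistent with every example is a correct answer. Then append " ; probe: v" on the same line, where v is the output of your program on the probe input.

drop(2) | reverse | map_add(7) ; probe: [-33, 46, 48, -39, 12]

Check, running the answer program on each example:
  [37, -18, -33] -> [-33] -> [-33] -> [-26]
  [11, -4, -10, 47, -47, -35, 5] -> [-10, 47, -47, -35, 5] -> [5, -35, -47, 47, -10] -> [12, -28, -40, 54, -3]
  [9, 34, -39, 35, 49] -> [-39, 35, 49] -> [49, 35, -39] -> [56, 42, -32]
  probe: [-11, -41, 5, -46, 41, 39, -40] -> [5, -46, 41, 39, -40] -> [-40, 39, 41, -46, 5] -> [-33, 46, 48, -39, 12]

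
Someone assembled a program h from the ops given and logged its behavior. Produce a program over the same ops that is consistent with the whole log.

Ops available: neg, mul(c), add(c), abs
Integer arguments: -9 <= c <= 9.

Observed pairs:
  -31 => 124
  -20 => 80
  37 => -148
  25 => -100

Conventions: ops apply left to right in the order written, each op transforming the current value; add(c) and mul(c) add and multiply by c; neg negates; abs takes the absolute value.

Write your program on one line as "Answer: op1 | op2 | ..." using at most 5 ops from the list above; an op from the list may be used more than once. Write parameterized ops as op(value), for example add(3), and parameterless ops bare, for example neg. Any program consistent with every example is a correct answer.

mul(2) | neg | mul(-2) | neg

Check, running the answer program on each example:
  -31 -> -62 -> 62 -> -124 -> 124
  -20 -> -40 -> 40 -> -80 -> 80
  37 -> 74 -> -74 -> 148 -> -148
  25 -> 50 -> -50 -> 100 -> -100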